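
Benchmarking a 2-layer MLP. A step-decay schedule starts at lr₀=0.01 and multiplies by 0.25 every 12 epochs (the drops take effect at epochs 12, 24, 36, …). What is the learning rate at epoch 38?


n_drops = ⌊38/12⌋ = 3
lr = 0.01·0.25^3 = 0.01·0.015625 = 0.00015625

0.00015625


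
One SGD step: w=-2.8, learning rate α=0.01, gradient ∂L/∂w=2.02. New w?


w_new = w - α·∇
= -2.8 - 0.01·2.02
= -2.8 - 0.0202
= -2.8202

-2.8202


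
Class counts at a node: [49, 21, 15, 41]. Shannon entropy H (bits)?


Probabilities: [49/126, 21/126, 15/126, 41/126] ≈ [0.3889, 0.1667, 0.119, 0.3254]
H = -((49/126)·log₂(49/126) + (21/126)·log₂(21/126) + (15/126)·log₂(15/126) + (41/126)·log₂(41/126))
  = 1.8533 bits

1.8533 bits


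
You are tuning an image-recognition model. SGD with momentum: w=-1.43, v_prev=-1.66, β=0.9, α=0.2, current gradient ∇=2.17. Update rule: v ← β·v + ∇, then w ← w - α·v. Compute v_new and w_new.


v_new = 0.9·-1.66 + 2.17 = -1.494 + 2.17 = 0.676
w_new = -1.43 - 0.2·0.676 = -1.43 - 0.1352 = -1.5652

v_new=0.676, w_new=-1.5652


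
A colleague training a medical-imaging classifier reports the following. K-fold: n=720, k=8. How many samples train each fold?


Fold size = 720/8 = 90
Training per fold = 720 - 90 = 630

630


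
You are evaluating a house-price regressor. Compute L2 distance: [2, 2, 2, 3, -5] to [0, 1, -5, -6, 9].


d = √((2-0)² + (2-1)² + (2+ 5)² + (3+ 6)² + (-5-9)²)
  = √(4 + 1 + 49 + 81 + 196)
  = √331 = 18.1934

18.1934


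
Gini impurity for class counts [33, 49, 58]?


Probabilities: [33/140, 49/140, 58/140] ≈ [0.2357, 0.35, 0.4143]
Σpᵢ² = (1089 + 2401 + 3364)/140² = 6854/19600
Gini = 1 - Σpᵢ² = 1 - 6854/19600 = 0.6503

0.6503


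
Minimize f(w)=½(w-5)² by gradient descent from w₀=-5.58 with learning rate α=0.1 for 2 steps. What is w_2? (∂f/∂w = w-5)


step 1: grad = -5.58-5 = -10.58; w = -5.58 - 0.1·(-10.58) = -4.522
step 2: grad = -4.522-5 = -9.522; w = -4.522 - 0.1·(-9.522) = -3.5698

-3.5698


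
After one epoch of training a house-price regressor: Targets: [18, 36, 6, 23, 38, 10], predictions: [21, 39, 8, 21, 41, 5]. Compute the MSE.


Squared errors: (18-21)²=9, (36-39)²=9, (6-8)²=4, (23-21)²=4, (38-41)²=9, (10-5)²=25
Sum = 60
MSE = 60/6 = 10

10


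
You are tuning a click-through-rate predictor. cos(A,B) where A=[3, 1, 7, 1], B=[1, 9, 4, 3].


A·B = 3·1 + 1·9 + 7·4 + 1·3 = 43
‖A‖ = √60 = 7.746, ‖B‖ = √107 = 10.3441
cos = 43/(√60·√107) = 43/√6420 = 0.5367

0.5367


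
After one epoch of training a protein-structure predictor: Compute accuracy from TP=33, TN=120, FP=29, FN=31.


Accuracy = (TP+TN)/(TP+TN+FP+FN)
= (33+120)/(213)
= 153/213 = 71.83%

71.83%


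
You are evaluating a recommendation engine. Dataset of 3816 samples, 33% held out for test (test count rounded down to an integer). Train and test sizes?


Test = ⌊3816·33/100⌋ = 1259
Train = 3816 - 1259 = 2557

Train: 2557, Test: 1259


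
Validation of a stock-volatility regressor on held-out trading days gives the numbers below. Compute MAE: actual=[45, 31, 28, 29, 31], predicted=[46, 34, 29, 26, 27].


Absolute errors: |45-46|=1, |31-34|=3, |28-29|=1, |29-26|=3, |31-27|=4
Sum = 12
MAE = 12/5 = 12/5

12/5


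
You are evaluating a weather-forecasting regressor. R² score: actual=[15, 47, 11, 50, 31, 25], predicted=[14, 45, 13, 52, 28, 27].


ȳ = 29.8333
SS_res = Σ(y-ŷ)² = 26
SS_tot = Σ(y-ȳ)² = 1300.83
R² = 1 - SS_res/SS_tot = 1 - 0.02 = 0.98

0.98


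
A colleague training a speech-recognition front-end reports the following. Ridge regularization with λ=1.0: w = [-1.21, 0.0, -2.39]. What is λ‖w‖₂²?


‖w‖₂² = (-1.21)² + (0.0)² + (-2.39)²
     = 1.4641 + 0 + 5.7121
     = 7.1762
λ·‖w‖₂² = 1.0·7.1762 = 7.1762

7.1762


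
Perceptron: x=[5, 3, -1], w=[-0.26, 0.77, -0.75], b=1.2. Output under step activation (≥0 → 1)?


z = (5)·(-0.26) + (3)·(0.77) + (-1)·(-0.75) + 1.2
  = 2.96
step(z) = 1 (z≥0)

1


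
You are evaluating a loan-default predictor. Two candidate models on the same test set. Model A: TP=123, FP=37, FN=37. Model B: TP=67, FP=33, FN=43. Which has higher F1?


Model A: P=123/160=0.7688, R=123/160=0.7688, F1=2PR/(P+R)=2TP/(2TP+FP+FN)=246/320=0.7688
Model B: P=67/100=0.67, R=67/110=0.6091, F1=2PR/(P+R)=2TP/(2TP+FP+FN)=134/210=0.6381
0.7688 > 0.6381 → Model A

Model A


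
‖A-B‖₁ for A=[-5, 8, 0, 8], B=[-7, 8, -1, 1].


d = |-5+ 7| + |8-8| + |0+ 1| + |8-1|
  = 2 + 0 + 1 + 7
  = 10

10


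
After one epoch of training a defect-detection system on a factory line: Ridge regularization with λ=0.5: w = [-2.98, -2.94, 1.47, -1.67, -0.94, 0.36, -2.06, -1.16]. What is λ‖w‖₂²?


‖w‖₂² = (-2.98)² + (-2.94)² + (1.47)² + (-1.67)² + (-0.94)² + (0.36)² + (-2.06)² + (-1.16)²
     = 8.8804 + 8.6436 + 2.1609 + 2.7889 + 0.8836 + 0.1296 + 4.2436 + 1.3456
     = 29.0762
λ·‖w‖₂² = 0.5·29.0762 = 14.5381

14.5381


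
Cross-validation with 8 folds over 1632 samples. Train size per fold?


Fold size = 1632/8 = 204
Training per fold = 1632 - 204 = 1428

1428


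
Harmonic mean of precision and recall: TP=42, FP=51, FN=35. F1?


Precision = 42/93 = 0.4516
Recall = 42/77 = 0.5455
F1 = 2·P·R/(P+R) = 2·TP/(2·TP+FP+FN) = 84/(84+51+35) = 84/170 = 0.4941

0.4941


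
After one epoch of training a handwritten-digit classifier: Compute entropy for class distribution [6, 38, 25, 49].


Probabilities: [6/118, 38/118, 25/118, 49/118] ≈ [0.0508, 0.322, 0.2119, 0.4153]
H = -((6/118)·log₂(6/118) + (38/118)·log₂(38/118) + (25/118)·log₂(25/118) + (49/118)·log₂(49/118))
  = 1.7458 bits

1.7458 bits


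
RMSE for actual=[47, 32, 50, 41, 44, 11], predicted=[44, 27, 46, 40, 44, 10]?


MSE = 52/6 = 8.6667
RMSE = √(52/6) = 2.9439

2.9439


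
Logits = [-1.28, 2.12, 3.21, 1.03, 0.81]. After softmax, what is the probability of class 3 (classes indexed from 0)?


Exponentials: e^-1.28=0.278, e^2.12=8.3311, e^3.21=24.7791, e^1.03=2.8011, e^0.81=2.2479
Sum = 38.4372
Softmax = [0.0072, 0.2167, 0.6447, 0.0729, 0.0585]
p[3] = 2.8011/38.4372 = 0.0729

0.0729


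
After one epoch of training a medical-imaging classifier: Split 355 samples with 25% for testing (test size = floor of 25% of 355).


Test = ⌊355·25/100⌋ = 88
Train = 355 - 88 = 267

Train: 267, Test: 88


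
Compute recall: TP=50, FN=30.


Recall = TP/(TP+FN)
= 50/(50+30)
= 50/80 = 62.5%

62.5%


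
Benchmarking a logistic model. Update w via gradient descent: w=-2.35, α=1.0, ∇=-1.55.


w_new = w - α·∇
= -2.35 - 1.0·-1.55
= -2.35 + 1.55
= -0.8

-0.8


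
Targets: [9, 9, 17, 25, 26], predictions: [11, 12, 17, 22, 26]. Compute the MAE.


Absolute errors: |9-11|=2, |9-12|=3, |17-17|=0, |25-22|=3, |26-26|=0
Sum = 8
MAE = 8/5 = 8/5

8/5


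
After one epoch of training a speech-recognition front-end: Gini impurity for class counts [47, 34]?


Probabilities: [47/81, 34/81] ≈ [0.5802, 0.4198]
Σpᵢ² = (2209 + 1156)/81² = 3365/6561
Gini = 1 - Σpᵢ² = 1 - 3365/6561 = 0.4871

0.4871


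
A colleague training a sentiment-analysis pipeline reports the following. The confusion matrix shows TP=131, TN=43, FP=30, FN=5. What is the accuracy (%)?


Accuracy = (TP+TN)/(TP+TN+FP+FN)
= (131+43)/(209)
= 174/209 = 83.25%

83.25%


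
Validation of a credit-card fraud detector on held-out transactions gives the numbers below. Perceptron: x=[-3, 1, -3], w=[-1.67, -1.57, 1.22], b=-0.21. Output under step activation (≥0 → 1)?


z = (-3)·(-1.67) + (1)·(-1.57) + (-3)·(1.22) - 0.21
  = -0.43
step(z) = 0 (z<0)

0


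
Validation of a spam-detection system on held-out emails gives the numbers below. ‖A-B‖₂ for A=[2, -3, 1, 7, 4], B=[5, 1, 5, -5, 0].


d = √((2-5)² + (-3-1)² + (1-5)² + (7+ 5)² + (4-0)²)
  = √(9 + 16 + 16 + 144 + 16)
  = √201 = 14.1774

14.1774


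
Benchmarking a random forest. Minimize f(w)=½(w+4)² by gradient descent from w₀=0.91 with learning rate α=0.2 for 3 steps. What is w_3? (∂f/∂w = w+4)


step 1: grad = 0.91+4 = 4.91; w = 0.91 - 0.2·(4.91) = -0.072
step 2: grad = -0.072+4 = 3.928; w = -0.072 - 0.2·(3.928) = -0.8576
step 3: grad = -0.8576+4 = 3.1424; w = -0.8576 - 0.2·(3.1424) = -1.48608

-1.48608


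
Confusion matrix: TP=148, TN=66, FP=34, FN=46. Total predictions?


Total = TP + TN + FP + FN
= 148 + 66 + 34 + 46
= 294
(Predicted positive: 182, predicted negative: 112)

294


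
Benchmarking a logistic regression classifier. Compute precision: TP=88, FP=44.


Precision = TP/(TP+FP)
= 88/(88+44)
= 88/132 = 66.67%

66.67%


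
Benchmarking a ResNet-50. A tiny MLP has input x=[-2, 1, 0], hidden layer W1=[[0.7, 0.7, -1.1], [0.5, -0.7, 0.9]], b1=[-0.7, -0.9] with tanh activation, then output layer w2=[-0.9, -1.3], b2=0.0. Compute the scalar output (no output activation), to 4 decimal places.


z1[0] = (0.7)·(-2) + (0.7)·(1) + (-1.1)·(0) - 0.7 = -1.4
z1[1] = (0.5)·(-2) + (-0.7)·(1) + (0.9)·(0) - 0.9 = -2.6
h = tanh(z1) = [-0.8854, -0.989]
output = (-0.9)·(-0.8854) + (-1.3)·(-0.989) + 0.0 = 2.0826

2.0826


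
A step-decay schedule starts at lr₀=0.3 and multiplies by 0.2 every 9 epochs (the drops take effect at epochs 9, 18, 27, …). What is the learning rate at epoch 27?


n_drops = ⌊27/9⌋ = 3
lr = 0.3·0.2^3 = 0.3·0.008 = 0.0024

0.0024


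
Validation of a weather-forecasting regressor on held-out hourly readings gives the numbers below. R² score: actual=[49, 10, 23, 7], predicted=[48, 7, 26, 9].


ȳ = 22.25
SS_res = Σ(y-ŷ)² = 23
SS_tot = Σ(y-ȳ)² = 1098.75
R² = 1 - SS_res/SS_tot = 1 - 0.0209 = 0.9791

0.9791


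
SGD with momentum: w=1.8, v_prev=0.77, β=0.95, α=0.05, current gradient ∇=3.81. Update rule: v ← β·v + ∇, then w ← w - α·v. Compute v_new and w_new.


v_new = 0.95·0.77 + 3.81 = 0.7315 + 3.81 = 4.5415
w_new = 1.8 - 0.05·4.5415 = 1.8 - 0.227075 = 1.572925

v_new=4.5415, w_new=1.572925


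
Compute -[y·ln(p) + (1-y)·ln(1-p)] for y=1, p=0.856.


BCE = -[y·ln(p) + (1-y)·ln(1-p)]
= -1·ln(0.856) - 0
= -ln(0.856) = 0.1555

0.1555


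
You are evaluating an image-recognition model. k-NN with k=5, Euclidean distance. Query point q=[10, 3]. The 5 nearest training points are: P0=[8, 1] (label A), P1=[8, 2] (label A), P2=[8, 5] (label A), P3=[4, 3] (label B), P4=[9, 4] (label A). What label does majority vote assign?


d(q,P0) = 2.8284  (label A)
d(q,P1) = 2.2361  (label A)
d(q,P2) = 2.8284  (label A)
d(q,P3) = 6.0  (label B)
d(q,P4) = 1.4142  (label A)
Votes: A=4, B=1
Majority → A

A


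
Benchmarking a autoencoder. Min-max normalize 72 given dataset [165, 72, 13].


min=13, max=165
(72-13)/(165-13) = 59/152 = 0.3882

0.3882


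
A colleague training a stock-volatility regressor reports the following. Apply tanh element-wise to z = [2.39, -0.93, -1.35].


tanh(2.39) = 0.9833
tanh(-0.93) = -0.7306
tanh(-1.35) = -0.8741
result = [0.9833, -0.7306, -0.8741]

[0.9833, -0.7306, -0.8741]


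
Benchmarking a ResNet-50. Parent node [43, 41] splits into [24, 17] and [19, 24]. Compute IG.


Parent = [43, 41], H_parent = 0.9996
H_left = 0.9789 (n=41), H_right = 0.9902 (n=43)
H_children = (41/84)·0.9789 + (43/84)·0.9902 = 0.9847
IG = 0.9996 - 0.9847 = 0.0149

0.0149


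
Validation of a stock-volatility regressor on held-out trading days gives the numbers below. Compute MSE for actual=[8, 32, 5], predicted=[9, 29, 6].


Squared errors: (8-9)²=1, (32-29)²=9, (5-6)²=1
Sum = 11
MSE = 11/3 = 11/3

11/3


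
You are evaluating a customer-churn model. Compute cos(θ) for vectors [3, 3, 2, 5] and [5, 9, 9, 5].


A·B = 3·5 + 3·9 + 2·9 + 5·5 = 85
‖A‖ = √47 = 6.8557, ‖B‖ = √212 = 14.5602
cos = 85/(√47·√212) = 85/√9964 = 0.8515

0.8515


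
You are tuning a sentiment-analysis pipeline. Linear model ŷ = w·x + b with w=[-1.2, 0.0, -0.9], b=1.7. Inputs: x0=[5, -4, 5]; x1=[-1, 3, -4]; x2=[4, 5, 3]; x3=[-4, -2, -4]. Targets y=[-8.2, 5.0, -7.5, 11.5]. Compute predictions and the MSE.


ŷ0 = (-1.2)·(5) + (0.0)·(-4) + (-0.9)·(5) + 1.7 = -8.8
ŷ1 = (-1.2)·(-1) + (0.0)·(3) + (-0.9)·(-4) + 1.7 = 6.5
ŷ2 = (-1.2)·(4) + (0.0)·(5) + (-0.9)·(3) + 1.7 = -5.8
ŷ3 = (-1.2)·(-4) + (0.0)·(-2) + (-0.9)·(-4) + 1.7 = 10.1
errors² = [0.36, 2.25, 2.89, 1.96]
MSE = 7.4600/4 = 1.865

1.865


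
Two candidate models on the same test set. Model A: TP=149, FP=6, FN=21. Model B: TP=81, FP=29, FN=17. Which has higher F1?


Model A: P=149/155=0.9613, R=149/170=0.8765, F1=2PR/(P+R)=2TP/(2TP+FP+FN)=298/325=0.9169
Model B: P=81/110=0.7364, R=81/98=0.8265, F1=2PR/(P+R)=2TP/(2TP+FP+FN)=162/208=0.7788
0.9169 > 0.7788 → Model A

Model A


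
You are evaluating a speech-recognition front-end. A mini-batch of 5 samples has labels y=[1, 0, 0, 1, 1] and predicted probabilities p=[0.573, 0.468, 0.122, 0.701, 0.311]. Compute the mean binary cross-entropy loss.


L[0] = -ln(0.573) = 0.5569
L[1] = -ln(1-0.468) = -ln(0.532) = 0.6311
L[2] = -ln(1-0.122) = -ln(0.878) = 0.1301
L[3] = -ln(0.701) = 0.3552
L[4] = -ln(0.311) = 1.168
mean = (0.5569 + 0.6311 + 0.1301 + 0.3552 + 1.168)/5 = 0.5683

0.5683


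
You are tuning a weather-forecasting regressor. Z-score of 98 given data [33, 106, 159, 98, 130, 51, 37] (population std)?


μ = 87.7143, σ = 45.0768
z = (98 - 87.7143)/45.0768 = 0.2282

0.2282


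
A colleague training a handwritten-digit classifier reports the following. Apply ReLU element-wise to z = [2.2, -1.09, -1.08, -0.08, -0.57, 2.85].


ReLU(2.2) = max(0, 2.2) = 2.2
ReLU(-1.09) = max(0, -1.09) = 0.0
ReLU(-1.08) = max(0, -1.08) = 0.0
ReLU(-0.08) = max(0, -0.08) = 0.0
ReLU(-0.57) = max(0, -0.57) = 0.0
ReLU(2.85) = max(0, 2.85) = 2.85
result = [2.2, 0.0, 0.0, 0.0, 0.0, 2.85]

[2.2, 0.0, 0.0, 0.0, 0.0, 2.85]


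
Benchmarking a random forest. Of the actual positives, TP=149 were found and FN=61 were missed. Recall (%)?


Recall = TP/(TP+FN)
= 149/(149+61)
= 149/210 = 70.95%

70.95%


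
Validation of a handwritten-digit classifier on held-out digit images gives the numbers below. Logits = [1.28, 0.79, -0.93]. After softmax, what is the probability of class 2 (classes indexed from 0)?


Exponentials: e^1.28=3.5966, e^0.79=2.2034, e^-0.93=0.3946
Sum = 6.1946
Softmax = [0.5806, 0.3557, 0.0637]
p[2] = 0.3946/6.1946 = 0.0637

0.0637


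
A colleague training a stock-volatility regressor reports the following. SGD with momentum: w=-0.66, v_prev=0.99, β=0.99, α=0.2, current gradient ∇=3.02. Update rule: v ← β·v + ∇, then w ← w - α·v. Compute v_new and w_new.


v_new = 0.99·0.99 + 3.02 = 0.9801 + 3.02 = 4.0001
w_new = -0.66 - 0.2·4.0001 = -0.66 - 0.80002 = -1.46002

v_new=4.0001, w_new=-1.46002


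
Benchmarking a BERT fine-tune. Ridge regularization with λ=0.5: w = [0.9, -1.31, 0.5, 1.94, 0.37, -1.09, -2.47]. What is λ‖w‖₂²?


‖w‖₂² = (0.9)² + (-1.31)² + (0.5)² + (1.94)² + (0.37)² + (-1.09)² + (-2.47)²
     = 0.81 + 1.7161 + 0.25 + 3.7636 + 0.1369 + 1.1881 + 6.1009
     = 13.9656
λ·‖w‖₂² = 0.5·13.9656 = 6.9828

6.9828


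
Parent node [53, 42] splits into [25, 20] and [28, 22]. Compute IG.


Parent = [53, 42], H_parent = 0.9903
H_left = 0.9911 (n=45), H_right = 0.9896 (n=50)
H_children = (45/95)·0.9911 + (50/95)·0.9896 = 0.9903
IG = 0.9903 - 0.9903 = 0.0

0.0


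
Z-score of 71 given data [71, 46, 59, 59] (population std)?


μ = 58.75, σ = 8.8424
z = (71 - 58.75)/8.8424 = 1.3854

1.3854


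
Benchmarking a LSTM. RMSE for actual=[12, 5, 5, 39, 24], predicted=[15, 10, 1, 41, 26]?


MSE = 58/5 = 11.6
RMSE = √(58/5) = 3.4059

3.4059


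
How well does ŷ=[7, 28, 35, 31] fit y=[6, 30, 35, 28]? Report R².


ȳ = 24.75
SS_res = Σ(y-ŷ)² = 14
SS_tot = Σ(y-ȳ)² = 494.75
R² = 1 - SS_res/SS_tot = 1 - 0.0283 = 0.9717

0.9717


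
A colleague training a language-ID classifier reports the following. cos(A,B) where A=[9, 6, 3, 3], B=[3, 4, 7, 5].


A·B = 9·3 + 6·4 + 3·7 + 3·5 = 87
‖A‖ = √135 = 11.619, ‖B‖ = √99 = 9.9499
cos = 87/(√135·√99) = 87/√13365 = 0.7525

0.7525


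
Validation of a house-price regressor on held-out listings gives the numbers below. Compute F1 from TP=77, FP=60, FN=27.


Precision = 77/137 = 0.562
Recall = 77/104 = 0.7404
F1 = 2·P·R/(P+R) = 2·TP/(2·TP+FP+FN) = 154/(154+60+27) = 154/241 = 0.639

0.639


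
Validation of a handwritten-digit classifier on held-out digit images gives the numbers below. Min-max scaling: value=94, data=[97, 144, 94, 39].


min=39, max=144
(94-39)/(144-39) = 55/105 = 0.5238

0.5238


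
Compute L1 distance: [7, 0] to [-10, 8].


d = |7+ 10| + |0-8|
  = 17 + 8
  = 25

25


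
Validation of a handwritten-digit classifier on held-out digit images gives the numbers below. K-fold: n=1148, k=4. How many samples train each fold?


Fold size = 1148/4 = 287
Training per fold = 1148 - 287 = 861

861


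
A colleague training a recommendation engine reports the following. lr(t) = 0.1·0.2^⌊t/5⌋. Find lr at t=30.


n_drops = ⌊30/5⌋ = 6
lr = 0.1·0.2^6 = 0.1·0.000064 = 0.0000064

0.0000064


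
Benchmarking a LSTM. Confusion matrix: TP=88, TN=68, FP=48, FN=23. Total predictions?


Total = TP + TN + FP + FN
= 88 + 68 + 48 + 23
= 227
(Predicted positive: 136, predicted negative: 91)

227


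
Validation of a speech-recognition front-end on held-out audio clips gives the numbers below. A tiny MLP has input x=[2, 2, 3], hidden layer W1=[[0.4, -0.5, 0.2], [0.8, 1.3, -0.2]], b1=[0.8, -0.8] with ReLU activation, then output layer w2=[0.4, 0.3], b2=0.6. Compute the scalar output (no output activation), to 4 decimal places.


z1[0] = (0.4)·(2) + (-0.5)·(2) + (0.2)·(3) + 0.8 = 1.2
z1[1] = (0.8)·(2) + (1.3)·(2) + (-0.2)·(3) - 0.8 = 2.8
h = ReLU(z1) = [1.2, 2.8]
output = (0.4)·(1.2) + (0.3)·(2.8) + 0.6 = 1.92

1.92


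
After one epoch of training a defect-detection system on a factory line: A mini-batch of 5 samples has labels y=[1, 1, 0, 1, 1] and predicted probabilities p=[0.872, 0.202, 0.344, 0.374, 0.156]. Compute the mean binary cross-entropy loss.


L[0] = -ln(0.872) = 0.137
L[1] = -ln(0.202) = 1.5995
L[2] = -ln(1-0.344) = -ln(0.656) = 0.4216
L[3] = -ln(0.374) = 0.9835
L[4] = -ln(0.156) = 1.8579
mean = (0.137 + 1.5995 + 0.4216 + 0.9835 + 1.8579)/5 = 0.9999

0.9999


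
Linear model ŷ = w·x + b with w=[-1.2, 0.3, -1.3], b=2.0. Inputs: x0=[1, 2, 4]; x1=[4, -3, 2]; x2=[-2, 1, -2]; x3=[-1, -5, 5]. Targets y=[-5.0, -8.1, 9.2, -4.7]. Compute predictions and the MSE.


ŷ0 = (-1.2)·(1) + (0.3)·(2) + (-1.3)·(4) + 2.0 = -3.8
ŷ1 = (-1.2)·(4) + (0.3)·(-3) + (-1.3)·(2) + 2.0 = -6.3
ŷ2 = (-1.2)·(-2) + (0.3)·(1) + (-1.3)·(-2) + 2.0 = 7.3
ŷ3 = (-1.2)·(-1) + (0.3)·(-5) + (-1.3)·(5) + 2.0 = -4.8
errors² = [1.44, 3.24, 3.61, 0.01]
MSE = 8.3000/4 = 2.075

2.075


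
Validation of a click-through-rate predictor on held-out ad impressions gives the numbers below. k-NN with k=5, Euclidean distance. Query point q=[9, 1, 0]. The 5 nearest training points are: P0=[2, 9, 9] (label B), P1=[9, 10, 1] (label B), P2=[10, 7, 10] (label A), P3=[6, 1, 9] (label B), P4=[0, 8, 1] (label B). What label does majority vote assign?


d(q,P0) = 13.9284  (label B)
d(q,P1) = 9.0554  (label B)
d(q,P2) = 11.7047  (label A)
d(q,P3) = 9.4868  (label B)
d(q,P4) = 11.4455  (label B)
Votes: A=1, B=4
Majority → B

B


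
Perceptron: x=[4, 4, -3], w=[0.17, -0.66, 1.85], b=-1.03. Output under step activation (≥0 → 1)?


z = (4)·(0.17) + (4)·(-0.66) + (-3)·(1.85) - 1.03
  = -8.54
step(z) = 0 (z<0)

0


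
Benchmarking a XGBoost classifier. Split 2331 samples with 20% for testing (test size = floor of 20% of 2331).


Test = ⌊2331·20/100⌋ = 466
Train = 2331 - 466 = 1865

Train: 1865, Test: 466


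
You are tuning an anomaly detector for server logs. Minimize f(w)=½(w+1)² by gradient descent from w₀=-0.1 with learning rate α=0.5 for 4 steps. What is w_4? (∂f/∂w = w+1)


step 1: grad = -0.1+1 = 0.9; w = -0.1 - 0.5·(0.9) = -0.55
step 2: grad = -0.55+1 = 0.45; w = -0.55 - 0.5·(0.45) = -0.775
step 3: grad = -0.775+1 = 0.225; w = -0.775 - 0.5·(0.225) = -0.8875
step 4: grad = -0.8875+1 = 0.1125; w = -0.8875 - 0.5·(0.1125) = -0.94375

-0.94375


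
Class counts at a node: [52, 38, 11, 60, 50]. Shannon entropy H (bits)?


Probabilities: [52/211, 38/211, 11/211, 60/211, 50/211] ≈ [0.2464, 0.1801, 0.0521, 0.2844, 0.237]
H = -((52/211)·log₂(52/211) + (38/211)·log₂(38/211) + (11/211)·log₂(11/211) + (60/211)·log₂(60/211) + (50/211)·log₂(50/211))
  = 2.1737 bits

2.1737 bits


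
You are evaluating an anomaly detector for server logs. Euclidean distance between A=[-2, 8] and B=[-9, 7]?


d = √((-2+ 9)² + (8-7)²)
  = √(49 + 1)
  = √50 = 7.0711

7.0711


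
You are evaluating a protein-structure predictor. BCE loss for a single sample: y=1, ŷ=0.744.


BCE = -[y·ln(p) + (1-y)·ln(1-p)]
= -1·ln(0.744) - 0
= -ln(0.744) = 0.2957

0.2957


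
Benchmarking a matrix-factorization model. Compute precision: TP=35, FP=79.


Precision = TP/(TP+FP)
= 35/(35+79)
= 35/114 = 30.7%

30.7%


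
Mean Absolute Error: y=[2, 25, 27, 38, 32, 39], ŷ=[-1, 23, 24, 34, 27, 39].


Absolute errors: |2+ 1|=3, |25-23|=2, |27-24|=3, |38-34|=4, |32-27|=5, |39-39|=0
Sum = 17
MAE = 17/6 = 17/6

17/6


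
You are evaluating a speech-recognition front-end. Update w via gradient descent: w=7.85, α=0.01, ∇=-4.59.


w_new = w - α·∇
= 7.85 - 0.01·-4.59
= 7.85 + 0.0459
= 7.8959

7.8959


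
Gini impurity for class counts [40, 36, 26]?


Probabilities: [40/102, 36/102, 26/102] ≈ [0.3922, 0.3529, 0.2549]
Σpᵢ² = (1600 + 1296 + 676)/102² = 3572/10404
Gini = 1 - Σpᵢ² = 1 - 3572/10404 = 0.6567

0.6567


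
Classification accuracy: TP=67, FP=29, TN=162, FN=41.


Accuracy = (TP+TN)/(TP+TN+FP+FN)
= (67+162)/(299)
= 229/299 = 76.59%

76.59%


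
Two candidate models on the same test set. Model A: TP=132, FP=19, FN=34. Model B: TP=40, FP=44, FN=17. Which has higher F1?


Model A: P=132/151=0.8742, R=132/166=0.7952, F1=2PR/(P+R)=2TP/(2TP+FP+FN)=264/317=0.8328
Model B: P=40/84=0.4762, R=40/57=0.7018, F1=2PR/(P+R)=2TP/(2TP+FP+FN)=80/141=0.5674
0.8328 > 0.5674 → Model A

Model A


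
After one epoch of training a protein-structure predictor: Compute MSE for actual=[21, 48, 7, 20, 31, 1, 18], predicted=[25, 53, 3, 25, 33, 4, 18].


Squared errors: (21-25)²=16, (48-53)²=25, (7-3)²=16, (20-25)²=25, (31-33)²=4, (1-4)²=9, (18-18)²=0
Sum = 95
MSE = 95/7 = 95/7

95/7


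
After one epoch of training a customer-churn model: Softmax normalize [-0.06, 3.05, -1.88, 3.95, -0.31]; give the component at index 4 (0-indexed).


Exponentials: e^-0.06=0.9418, e^3.05=21.1153, e^-1.88=0.1526, e^3.95=51.9354, e^-0.31=0.7334
Sum = 74.8785
Softmax = [0.0126, 0.282, 0.002, 0.6936, 0.0098]
p[4] = 0.7334/74.8785 = 0.0098

0.0098


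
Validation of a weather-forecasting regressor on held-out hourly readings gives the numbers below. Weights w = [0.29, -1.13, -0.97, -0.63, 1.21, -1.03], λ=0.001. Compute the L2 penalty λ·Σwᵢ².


‖w‖₂² = (0.29)² + (-1.13)² + (-0.97)² + (-0.63)² + (1.21)² + (-1.03)²
     = 0.0841 + 1.2769 + 0.9409 + 0.3969 + 1.4641 + 1.0609
     = 5.2238
λ·‖w‖₂² = 0.001·5.2238 = 0.005224

0.005224


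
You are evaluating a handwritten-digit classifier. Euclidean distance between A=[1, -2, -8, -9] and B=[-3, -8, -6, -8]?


d = √((1+ 3)² + (-2+ 8)² + (-8+ 6)² + (-9+ 8)²)
  = √(16 + 36 + 4 + 1)
  = √57 = 7.5498

7.5498


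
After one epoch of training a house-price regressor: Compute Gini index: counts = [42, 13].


Probabilities: [42/55, 13/55] ≈ [0.7636, 0.2364]
Σpᵢ² = (1764 + 169)/55² = 1933/3025
Gini = 1 - Σpᵢ² = 1 - 1933/3025 = 0.361

0.361


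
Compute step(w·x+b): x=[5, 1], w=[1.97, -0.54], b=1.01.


z = (5)·(1.97) + (1)·(-0.54) + 1.01
  = 10.32
step(z) = 1 (z≥0)

1


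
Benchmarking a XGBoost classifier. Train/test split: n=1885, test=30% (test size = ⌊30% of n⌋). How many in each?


Test = ⌊1885·30/100⌋ = 565
Train = 1885 - 565 = 1320

Train: 1320, Test: 565


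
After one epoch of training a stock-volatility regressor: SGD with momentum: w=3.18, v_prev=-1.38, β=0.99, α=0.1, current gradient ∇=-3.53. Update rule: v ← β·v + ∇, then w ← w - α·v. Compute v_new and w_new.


v_new = 0.99·-1.38 - 3.53 = -1.3662 - 3.53 = -4.8962
w_new = 3.18 - 0.1·-4.8962 = 3.18 + 0.48962 = 3.66962

v_new=-4.8962, w_new=3.66962


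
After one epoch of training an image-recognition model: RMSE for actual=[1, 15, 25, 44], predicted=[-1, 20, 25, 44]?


MSE = 29/4 = 7.25
RMSE = √(29/4) = 2.6926

2.6926


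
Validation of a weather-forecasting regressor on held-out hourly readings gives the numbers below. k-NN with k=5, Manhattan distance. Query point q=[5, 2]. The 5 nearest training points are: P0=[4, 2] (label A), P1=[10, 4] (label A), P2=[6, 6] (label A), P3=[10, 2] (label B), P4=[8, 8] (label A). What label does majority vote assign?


d(q,P0) = 1  (label A)
d(q,P1) = 7  (label A)
d(q,P2) = 5  (label A)
d(q,P3) = 5  (label B)
d(q,P4) = 9  (label A)
Votes: A=4, B=1
Majority → A

A


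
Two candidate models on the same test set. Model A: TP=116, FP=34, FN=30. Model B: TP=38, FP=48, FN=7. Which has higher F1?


Model A: P=116/150=0.7733, R=116/146=0.7945, F1=2PR/(P+R)=2TP/(2TP+FP+FN)=232/296=0.7838
Model B: P=38/86=0.4419, R=38/45=0.8444, F1=2PR/(P+R)=2TP/(2TP+FP+FN)=76/131=0.5802
0.7838 > 0.5802 → Model A

Model A


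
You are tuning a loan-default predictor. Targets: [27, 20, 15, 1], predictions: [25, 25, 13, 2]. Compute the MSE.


Squared errors: (27-25)²=4, (20-25)²=25, (15-13)²=4, (1-2)²=1
Sum = 34
MSE = 34/4 = 17/2

17/2


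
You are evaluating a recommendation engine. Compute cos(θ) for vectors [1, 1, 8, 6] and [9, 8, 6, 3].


A·B = 1·9 + 1·8 + 8·6 + 6·3 = 83
‖A‖ = √102 = 10.0995, ‖B‖ = √190 = 13.784
cos = 83/(√102·√190) = 83/√19380 = 0.5962

0.5962


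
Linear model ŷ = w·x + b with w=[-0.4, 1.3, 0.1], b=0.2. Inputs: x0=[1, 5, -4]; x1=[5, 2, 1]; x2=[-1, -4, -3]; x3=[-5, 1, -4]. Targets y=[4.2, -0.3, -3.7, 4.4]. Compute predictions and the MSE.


ŷ0 = (-0.4)·(1) + (1.3)·(5) + (0.1)·(-4) + 0.2 = 5.9
ŷ1 = (-0.4)·(5) + (1.3)·(2) + (0.1)·(1) + 0.2 = 0.9
ŷ2 = (-0.4)·(-1) + (1.3)·(-4) + (0.1)·(-3) + 0.2 = -4.9
ŷ3 = (-0.4)·(-5) + (1.3)·(1) + (0.1)·(-4) + 0.2 = 3.1
errors² = [2.89, 1.44, 1.44, 1.69]
MSE = 7.4600/4 = 1.865

1.865


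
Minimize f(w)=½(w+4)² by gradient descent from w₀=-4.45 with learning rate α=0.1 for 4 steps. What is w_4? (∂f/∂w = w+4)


step 1: grad = -4.45+4 = -0.45; w = -4.45 - 0.1·(-0.45) = -4.405
step 2: grad = -4.405+4 = -0.405; w = -4.405 - 0.1·(-0.405) = -4.3645
step 3: grad = -4.3645+4 = -0.3645; w = -4.3645 - 0.1·(-0.3645) = -4.32805
step 4: grad = -4.32805+4 = -0.32805; w = -4.32805 - 0.1·(-0.32805) = -4.295245

-4.295245


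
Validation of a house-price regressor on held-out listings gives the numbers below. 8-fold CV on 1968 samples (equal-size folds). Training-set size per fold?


Fold size = 1968/8 = 246
Training per fold = 1968 - 246 = 1722

1722


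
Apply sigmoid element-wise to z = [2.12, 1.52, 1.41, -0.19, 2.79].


σ(2.12) = 1/(1+e^-2.12) = 0.8928
σ(1.52) = 1/(1+e^-1.52) = 0.8205
σ(1.41) = 1/(1+e^-1.41) = 0.8038
σ(-0.19) = 1/(1+e^0.19) = 0.4526
σ(2.79) = 1/(1+e^-2.79) = 0.9421
result = [0.8928, 0.8205, 0.8038, 0.4526, 0.9421]

[0.8928, 0.8205, 0.8038, 0.4526, 0.9421]


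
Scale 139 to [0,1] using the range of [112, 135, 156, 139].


min=112, max=156
(139-112)/(156-112) = 27/44 = 0.6136

0.6136


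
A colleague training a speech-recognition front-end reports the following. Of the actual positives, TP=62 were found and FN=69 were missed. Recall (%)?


Recall = TP/(TP+FN)
= 62/(62+69)
= 62/131 = 47.33%

47.33%


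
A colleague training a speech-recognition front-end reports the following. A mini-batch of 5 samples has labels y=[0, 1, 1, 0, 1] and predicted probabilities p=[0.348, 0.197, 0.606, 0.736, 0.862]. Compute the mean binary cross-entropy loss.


L[0] = -ln(1-0.348) = -ln(0.652) = 0.4277
L[1] = -ln(0.197) = 1.6246
L[2] = -ln(0.606) = 0.5009
L[3] = -ln(1-0.736) = -ln(0.264) = 1.3318
L[4] = -ln(0.862) = 0.1485
mean = (0.4277 + 1.6246 + 0.5009 + 1.3318 + 0.1485)/5 = 0.8067

0.8067


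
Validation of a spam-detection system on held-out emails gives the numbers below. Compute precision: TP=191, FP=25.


Precision = TP/(TP+FP)
= 191/(191+25)
= 191/216 = 88.43%

88.43%


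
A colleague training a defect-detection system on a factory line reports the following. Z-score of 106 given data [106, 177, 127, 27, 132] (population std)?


μ = 113.8, σ = 49.1829
z = (106 - 113.8)/49.1829 = -0.1586

-0.1586


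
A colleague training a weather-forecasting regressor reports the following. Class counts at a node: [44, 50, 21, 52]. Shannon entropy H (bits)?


Probabilities: [44/167, 50/167, 21/167, 52/167] ≈ [0.2635, 0.2994, 0.1257, 0.3114]
H = -((44/167)·log₂(44/167) + (50/167)·log₂(50/167) + (21/167)·log₂(21/167) + (52/167)·log₂(52/167))
  = 1.9282 bits

1.9282 bits


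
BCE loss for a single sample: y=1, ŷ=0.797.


BCE = -[y·ln(p) + (1-y)·ln(1-p)]
= -1·ln(0.797) - 0
= -ln(0.797) = 0.2269

0.2269


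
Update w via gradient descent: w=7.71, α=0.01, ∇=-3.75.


w_new = w - α·∇
= 7.71 - 0.01·-3.75
= 7.71 + 0.0375
= 7.7475

7.7475


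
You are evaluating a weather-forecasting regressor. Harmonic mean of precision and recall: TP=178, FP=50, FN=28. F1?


Precision = 178/228 = 0.7807
Recall = 178/206 = 0.8641
F1 = 2·P·R/(P+R) = 2·TP/(2·TP+FP+FN) = 356/(356+50+28) = 356/434 = 0.8203

0.8203


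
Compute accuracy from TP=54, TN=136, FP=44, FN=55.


Accuracy = (TP+TN)/(TP+TN+FP+FN)
= (54+136)/(289)
= 190/289 = 65.74%

65.74%


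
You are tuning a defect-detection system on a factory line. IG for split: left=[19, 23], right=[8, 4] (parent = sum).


Parent = [27, 27], H_parent = 1
H_left = 0.9934 (n=42), H_right = 0.9183 (n=12)
H_children = (42/54)·0.9934 + (12/54)·0.9183 = 0.9767
IG = 1 - 0.9767 = 0.0233

0.0233


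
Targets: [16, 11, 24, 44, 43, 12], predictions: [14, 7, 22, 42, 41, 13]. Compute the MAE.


Absolute errors: |16-14|=2, |11-7|=4, |24-22|=2, |44-42|=2, |43-41|=2, |12-13|=1
Sum = 13
MAE = 13/6 = 13/6

13/6


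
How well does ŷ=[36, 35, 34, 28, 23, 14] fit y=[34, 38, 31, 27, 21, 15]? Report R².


ȳ = 27.6667
SS_res = Σ(y-ŷ)² = 28
SS_tot = Σ(y-ȳ)² = 363.33
R² = 1 - SS_res/SS_tot = 1 - 0.0771 = 0.9229

0.9229


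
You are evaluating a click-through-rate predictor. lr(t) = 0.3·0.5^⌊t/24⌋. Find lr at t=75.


n_drops = ⌊75/24⌋ = 3
lr = 0.3·0.5^3 = 0.3·0.125 = 0.0375

0.0375


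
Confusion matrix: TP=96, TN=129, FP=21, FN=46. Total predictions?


Total = TP + TN + FP + FN
= 96 + 129 + 21 + 46
= 292
(Predicted positive: 117, predicted negative: 175)

292


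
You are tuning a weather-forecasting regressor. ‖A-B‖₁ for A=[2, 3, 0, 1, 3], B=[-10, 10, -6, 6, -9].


d = |2+ 10| + |3-10| + |0+ 6| + |1-6| + |3+ 9|
  = 12 + 7 + 6 + 5 + 12
  = 42

42


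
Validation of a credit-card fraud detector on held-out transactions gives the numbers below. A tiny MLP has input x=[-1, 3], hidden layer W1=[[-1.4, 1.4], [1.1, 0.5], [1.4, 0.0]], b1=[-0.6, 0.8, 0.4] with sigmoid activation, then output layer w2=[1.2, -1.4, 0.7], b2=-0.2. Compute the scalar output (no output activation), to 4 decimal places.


z1[0] = (-1.4)·(-1) + (1.4)·(3) - 0.6 = 5.0
z1[1] = (1.1)·(-1) + (0.5)·(3) + 0.8 = 1.2
z1[2] = (1.4)·(-1) + (0.0)·(3) + 0.4 = -1.0
h = sigmoid(z1) = [0.9933, 0.7685, 0.2689]
output = (1.2)·(0.9933) + (-1.4)·(0.7685) + (0.7)·(0.2689) - 0.2 = 0.1043

0.1043


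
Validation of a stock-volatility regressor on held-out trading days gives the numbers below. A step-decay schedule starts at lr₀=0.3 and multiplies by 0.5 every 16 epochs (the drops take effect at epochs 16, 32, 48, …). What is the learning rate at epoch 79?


n_drops = ⌊79/16⌋ = 4
lr = 0.3·0.5^4 = 0.3·0.0625 = 0.01875

0.01875


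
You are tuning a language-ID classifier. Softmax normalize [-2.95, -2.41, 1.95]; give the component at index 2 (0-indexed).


Exponentials: e^-2.95=0.0523, e^-2.41=0.0898, e^1.95=7.0287
Sum = 7.1708
Softmax = [0.0073, 0.0125, 0.9802]
p[2] = 7.0287/7.1708 = 0.9802

0.9802


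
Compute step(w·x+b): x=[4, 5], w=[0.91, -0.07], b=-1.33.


z = (4)·(0.91) + (5)·(-0.07) - 1.33
  = 1.96
step(z) = 1 (z≥0)

1


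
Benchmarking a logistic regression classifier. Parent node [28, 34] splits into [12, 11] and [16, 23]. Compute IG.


Parent = [28, 34], H_parent = 0.9932
H_left = 0.9986 (n=23), H_right = 0.9766 (n=39)
H_children = (23/62)·0.9986 + (39/62)·0.9766 = 0.9848
IG = 0.9932 - 0.9848 = 0.0084

0.0084


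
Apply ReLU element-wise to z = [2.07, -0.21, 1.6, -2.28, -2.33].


ReLU(2.07) = max(0, 2.07) = 2.07
ReLU(-0.21) = max(0, -0.21) = 0.0
ReLU(1.6) = max(0, 1.6) = 1.6
ReLU(-2.28) = max(0, -2.28) = 0.0
ReLU(-2.33) = max(0, -2.33) = 0.0
result = [2.07, 0.0, 1.6, 0.0, 0.0]

[2.07, 0.0, 1.6, 0.0, 0.0]


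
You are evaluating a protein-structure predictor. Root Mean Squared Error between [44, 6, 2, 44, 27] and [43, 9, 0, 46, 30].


MSE = 27/5 = 5.4
RMSE = √(27/5) = 2.3238

2.3238


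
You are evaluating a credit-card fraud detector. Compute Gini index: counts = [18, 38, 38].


Probabilities: [18/94, 38/94, 38/94] ≈ [0.1915, 0.4043, 0.4043]
Σpᵢ² = (324 + 1444 + 1444)/94² = 3212/8836
Gini = 1 - Σpᵢ² = 1 - 3212/8836 = 0.6365

0.6365


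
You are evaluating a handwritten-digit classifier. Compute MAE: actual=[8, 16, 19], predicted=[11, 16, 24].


Absolute errors: |8-11|=3, |16-16|=0, |19-24|=5
Sum = 8
MAE = 8/3 = 8/3

8/3


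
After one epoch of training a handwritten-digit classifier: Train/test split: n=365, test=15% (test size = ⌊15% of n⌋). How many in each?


Test = ⌊365·15/100⌋ = 54
Train = 365 - 54 = 311

Train: 311, Test: 54


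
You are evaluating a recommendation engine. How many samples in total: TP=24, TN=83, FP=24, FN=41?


Total = TP + TN + FP + FN
= 24 + 83 + 24 + 41
= 172
(Predicted positive: 48, predicted negative: 124)

172


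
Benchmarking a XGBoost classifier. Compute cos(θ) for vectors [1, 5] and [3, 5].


A·B = 1·3 + 5·5 = 28
‖A‖ = √26 = 5.099, ‖B‖ = √34 = 5.831
cos = 28/(√26·√34) = 28/√884 = 0.9417

0.9417


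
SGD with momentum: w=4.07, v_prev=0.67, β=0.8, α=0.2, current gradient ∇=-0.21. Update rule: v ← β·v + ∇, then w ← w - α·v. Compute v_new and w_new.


v_new = 0.8·0.67 - 0.21 = 0.536 - 0.21 = 0.326
w_new = 4.07 - 0.2·0.326 = 4.07 - 0.0652 = 4.0048

v_new=0.326, w_new=4.0048


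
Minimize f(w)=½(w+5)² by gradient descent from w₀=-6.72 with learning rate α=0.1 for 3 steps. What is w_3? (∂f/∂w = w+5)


step 1: grad = -6.72+5 = -1.72; w = -6.72 - 0.1·(-1.72) = -6.548
step 2: grad = -6.548+5 = -1.548; w = -6.548 - 0.1·(-1.548) = -6.3932
step 3: grad = -6.3932+5 = -1.3932; w = -6.3932 - 0.1·(-1.3932) = -6.25388

-6.25388


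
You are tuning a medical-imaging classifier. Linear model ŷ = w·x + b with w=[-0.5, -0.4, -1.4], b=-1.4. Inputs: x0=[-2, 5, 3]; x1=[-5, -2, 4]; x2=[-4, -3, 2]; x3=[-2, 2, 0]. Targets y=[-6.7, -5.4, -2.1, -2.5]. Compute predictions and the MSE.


ŷ0 = (-0.5)·(-2) + (-0.4)·(5) + (-1.4)·(3) - 1.4 = -6.6
ŷ1 = (-0.5)·(-5) + (-0.4)·(-2) + (-1.4)·(4) - 1.4 = -3.7
ŷ2 = (-0.5)·(-4) + (-0.4)·(-3) + (-1.4)·(2) - 1.4 = -1.0
ŷ3 = (-0.5)·(-2) + (-0.4)·(2) + (-1.4)·(0) - 1.4 = -1.2
errors² = [0.01, 2.89, 1.21, 1.69]
MSE = 5.8000/4 = 1.45

1.45


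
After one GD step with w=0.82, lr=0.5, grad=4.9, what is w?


w_new = w - α·∇
= 0.82 - 0.5·4.9
= 0.82 - 2.45
= -1.63

-1.63


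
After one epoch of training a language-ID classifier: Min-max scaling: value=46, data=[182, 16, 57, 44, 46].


min=16, max=182
(46-16)/(182-16) = 30/166 = 0.1807

0.1807


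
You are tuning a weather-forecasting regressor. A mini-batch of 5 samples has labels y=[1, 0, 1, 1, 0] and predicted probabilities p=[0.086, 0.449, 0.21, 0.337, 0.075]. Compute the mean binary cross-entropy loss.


L[0] = -ln(0.086) = 2.4534
L[1] = -ln(1-0.449) = -ln(0.551) = 0.596
L[2] = -ln(0.21) = 1.5606
L[3] = -ln(0.337) = 1.0877
L[4] = -ln(1-0.075) = -ln(0.925) = 0.078
mean = (2.4534 + 0.596 + 1.5606 + 1.0877 + 0.078)/5 = 1.1551

1.1551


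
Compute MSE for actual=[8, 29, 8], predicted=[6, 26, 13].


Squared errors: (8-6)²=4, (29-26)²=9, (8-13)²=25
Sum = 38
MSE = 38/3 = 38/3

38/3


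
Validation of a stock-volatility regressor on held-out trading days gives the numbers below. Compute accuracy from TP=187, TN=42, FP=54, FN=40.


Accuracy = (TP+TN)/(TP+TN+FP+FN)
= (187+42)/(323)
= 229/323 = 70.9%

70.9%


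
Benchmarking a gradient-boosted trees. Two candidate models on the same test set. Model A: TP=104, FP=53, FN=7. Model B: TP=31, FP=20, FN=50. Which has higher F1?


Model A: P=104/157=0.6624, R=104/111=0.9369, F1=2PR/(P+R)=2TP/(2TP+FP+FN)=208/268=0.7761
Model B: P=31/51=0.6078, R=31/81=0.3827, F1=2PR/(P+R)=2TP/(2TP+FP+FN)=62/132=0.4697
0.7761 > 0.4697 → Model A

Model A


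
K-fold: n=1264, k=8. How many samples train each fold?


Fold size = 1264/8 = 158
Training per fold = 1264 - 158 = 1106

1106


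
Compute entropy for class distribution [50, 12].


Probabilities: [50/62, 12/62] ≈ [0.8065, 0.1935]
H = -((50/62)·log₂(50/62) + (12/62)·log₂(12/62))
  = 0.7088 bits

0.7088 bits


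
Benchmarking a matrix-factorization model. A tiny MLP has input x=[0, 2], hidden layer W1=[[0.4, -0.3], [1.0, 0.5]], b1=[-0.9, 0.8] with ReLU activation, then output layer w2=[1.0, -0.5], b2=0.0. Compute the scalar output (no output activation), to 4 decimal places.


z1[0] = (0.4)·(0) + (-0.3)·(2) - 0.9 = -1.5
z1[1] = (1.0)·(0) + (0.5)·(2) + 0.8 = 1.8
h = ReLU(z1) = [0.0, 1.8]
output = (1.0)·(0.0) + (-0.5)·(1.8) + 0.0 = -0.9

-0.9


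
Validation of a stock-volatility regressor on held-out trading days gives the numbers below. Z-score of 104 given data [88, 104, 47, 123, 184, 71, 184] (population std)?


μ = 114.4286, σ = 49.2714
z = (104 - 114.4286)/49.2714 = -0.2117

-0.2117


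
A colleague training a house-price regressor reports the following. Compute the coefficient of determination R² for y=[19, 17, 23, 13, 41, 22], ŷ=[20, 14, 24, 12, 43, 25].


ȳ = 22.5
SS_res = Σ(y-ŷ)² = 25
SS_tot = Σ(y-ȳ)² = 475.5
R² = 1 - SS_res/SS_tot = 1 - 0.0526 = 0.9474

0.9474


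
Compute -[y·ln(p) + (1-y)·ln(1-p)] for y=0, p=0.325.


BCE = -[y·ln(p) + (1-y)·ln(1-p)]
= -0 - 1·ln(1-0.325)
= -ln(0.675) = 0.393

0.393


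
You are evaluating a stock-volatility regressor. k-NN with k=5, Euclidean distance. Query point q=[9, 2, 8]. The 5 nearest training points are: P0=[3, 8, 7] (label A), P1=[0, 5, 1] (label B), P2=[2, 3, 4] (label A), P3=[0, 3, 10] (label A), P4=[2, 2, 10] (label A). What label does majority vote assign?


d(q,P0) = 8.544  (label A)
d(q,P1) = 11.7898  (label B)
d(q,P2) = 8.124  (label A)
d(q,P3) = 9.2736  (label A)
d(q,P4) = 7.2801  (label A)
Votes: A=4, B=1
Majority → A

A


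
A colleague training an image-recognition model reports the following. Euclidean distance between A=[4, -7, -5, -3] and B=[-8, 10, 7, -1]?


d = √((4+ 8)² + (-7-10)² + (-5-7)² + (-3+ 1)²)
  = √(144 + 289 + 144 + 4)
  = √581 = 24.1039

24.1039


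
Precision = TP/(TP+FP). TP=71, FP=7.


Precision = TP/(TP+FP)
= 71/(71+7)
= 71/78 = 91.03%

91.03%
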